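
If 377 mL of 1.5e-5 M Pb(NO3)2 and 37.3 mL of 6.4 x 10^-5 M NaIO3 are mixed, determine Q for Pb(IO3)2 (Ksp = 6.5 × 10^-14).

Q = 4.5e-16

Total volume = 377 + 37.3 = 414.3 mL.
[Pb^2+] = 1.5 × 10^-5 × (377/414.3) = 1.36 × 10^-5 M
[IO3^-] = 6.4 × 10^-5 × (37.3/414.3) = 5.76 × 10^-6 M
Pb(IO3)2(s) <=> Pb^2+ + 2 IO3^-, so Q = [Pb^2+][IO3^-]^2
Q = (1.36 × 10^-5)(5.76 × 10^-6)^2 = 4.5 x 10^-16
Q < Ksp, so no precipitate of Pb(IO3)2 forms.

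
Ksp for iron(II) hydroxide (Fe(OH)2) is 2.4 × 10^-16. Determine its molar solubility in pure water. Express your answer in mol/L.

s = 3.9 x 10^-6 M

Fe(OH)2(s) ⇌ Fe^2+(aq) + 2 OH^-(aq)
Ksp = [Fe^2+][OH^-]^2
With molar solubility s: [Fe^2+] = s, [OH^-] = 2s.
So Ksp = s × (2s)^2 = 4s^3
Solving, s = (2.4 × 10^-16/4)^(1/3) = 3.9 x 10^-6 M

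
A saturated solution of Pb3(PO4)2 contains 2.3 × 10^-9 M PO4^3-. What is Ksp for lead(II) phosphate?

Pb3(PO4)2(s) <=> 3 Pb^2+(aq) + 2 PO4^3-(aq)
Stoichiometry gives [Pb^2+] = (3/2)[PO4^3-] = 3.45 x 10^-9 M.
Ksp = [Pb^2+]^3[PO4^3-]^2
Ksp = (3.45 × 10^-9)^3 × (2.3 x 10^-9)^2 = 2.2 × 10^-43

Ksp = 2.2 x 10^-43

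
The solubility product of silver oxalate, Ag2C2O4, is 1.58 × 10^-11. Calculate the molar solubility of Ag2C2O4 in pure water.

s = 1.58 × 10^-4 M

Ag2C2O4(s) ⇌ 2 Ag^+ + C2O4^2-
Ksp = [Ag^+]^2[C2O4^2-]
If s mol/L of Ag2C2O4 dissolves, [Ag^+] = 2s and [C2O4^2-] = s.
Ksp = (2s)^2s = 4s^3
Solving, s = (1.58 × 10^-11/4)^(1/3) = 1.58 × 10^-4 M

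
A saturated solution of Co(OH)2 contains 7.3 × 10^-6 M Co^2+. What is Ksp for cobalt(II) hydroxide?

Ksp ≈ 1.6 x 10^-15

Co(OH)2(s) ⇌ Co^2+ + 2 OH^-
Stoichiometry gives [OH^-] = (2/1)[Co^2+] = 1.46 x 10^-5 M.
Ksp = [Co^2+][OH^-]^2
Ksp = 7.3 × 10^-6 × (1.46 × 10^-5)^2 = 1.6 × 10^-15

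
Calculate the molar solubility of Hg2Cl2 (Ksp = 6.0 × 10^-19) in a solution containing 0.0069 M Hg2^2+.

s = 4.7 × 10^-9 M

Hg2Cl2(s) ⇌ Hg2^2+(aq) + 2 Cl^-(aq)
Ksp = [Hg2^2+][Cl^-]^2
If s mol/L dissolves here, [Hg2^2+] = 0.0069 + s ≈ 0.0069, [Cl^-] = 2s (Ksp is small, so little additional dissolves).
Ksp ≈ 0.0069 × (2s)^2
s = 4.7 × 10^-9 M
Check: s = 4.7 × 10^-9 ≪ 0.0069, so the approximation is valid.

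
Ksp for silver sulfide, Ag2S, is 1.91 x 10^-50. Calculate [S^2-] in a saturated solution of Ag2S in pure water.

[S^2-] = 1.68e-17 M

Ag2S(s) ⇌ 2 Ag^+ + S^2-
Ksp = [Ag^+]^2[S^2-]
Let s = molar solubility. Then [Ag^+] = 2s and [S^2-] = s.
Substituting: Ksp = (2s)^2s = 4s^3
Solving, s = (1.91 x 10^-50/4)^(1/3) = 1.684 x 10^-17 M
[S^2-] = s = 1.68 x 10^-17 M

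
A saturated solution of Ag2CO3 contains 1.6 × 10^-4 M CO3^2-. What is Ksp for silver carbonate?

Ksp ≈ 1.6e-11

Ag2CO3(s) <=> 2 Ag^+(aq) + CO3^2-(aq)
Stoichiometry gives [Ag^+] = (2/1)[CO3^2-] = 3.20 x 10^-4 M.
Ksp = [Ag^+]^2[CO3^2-]
Ksp = (3.20 × 10^-4)^2 × 1.6 × 10^-4 = 1.6 x 10^-11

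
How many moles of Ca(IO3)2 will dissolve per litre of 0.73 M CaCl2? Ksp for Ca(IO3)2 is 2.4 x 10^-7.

Ca(IO3)2(s) ⇌ Ca^2+(aq) + 2 IO3^-(aq)
Ksp = [Ca^2+][IO3^-]^2
If s mol/L dissolves here, [Ca^2+] = 0.73 + s ≈ 0.73, [IO3^-] = 2s (Ksp is small, so little additional dissolves).
Ksp ≈ 0.73 × (2s)^2
s = 2.9 x 10^-4 M
Check: s = 2.9 × 10^-4 ≪ 0.73, so the approximation is valid.

s = 2.9 × 10^-4 M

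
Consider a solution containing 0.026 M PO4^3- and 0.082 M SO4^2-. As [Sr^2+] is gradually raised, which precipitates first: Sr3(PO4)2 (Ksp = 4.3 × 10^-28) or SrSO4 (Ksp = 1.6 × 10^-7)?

Precipitation of each salt starts when its ion product equals its Ksp.
For Sr3(PO4)2: 4.3 × 10^-28 = (0.026)^2 × [Sr^2+]^3  ⇒  [Sr^2+] = 8.6 × 10^-9 M.
For SrSO4: 1.6 × 10^-7 = 0.082 × [Sr^2+]  ⇒  [Sr^2+] = 2.0 × 10^-6 M.
The salt with the lower threshold [Sr^2+] precipitates first: Sr3(PO4)2.

Sr3(PO4)2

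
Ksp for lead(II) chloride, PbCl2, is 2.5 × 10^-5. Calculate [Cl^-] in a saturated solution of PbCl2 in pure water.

PbCl2(s) ⇌ Pb^2+(aq) + 2 Cl^-(aq)
Ksp = [Pb^2+][Cl^-]^2
Let s = molar solubility. Then [Pb^2+] = s and [Cl^-] = 2s.
So Ksp = s × (2s)^2 = 4s^3
s = (2.5 × 10^-5 / 4)^(1/3) = 1.84 x 10^-2 M
[Cl^-] = 2s = 3.7 × 10^-2 M

[Cl^-] = 3.7 × 10^-2 M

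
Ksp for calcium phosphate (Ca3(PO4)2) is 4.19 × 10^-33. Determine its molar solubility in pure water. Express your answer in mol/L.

Ca3(PO4)2(s) <=> 3 Ca^2+ + 2 PO4^3-
Ksp = [Ca^2+]^3[PO4^3-]^2
If s mol/L of Ca3(PO4)2 dissolves, [Ca^2+] = 3s and [PO4^3-] = 2s.
Substituting: Ksp = (3s)^3(2s)^2 = 108s^5
s^5 = 4.19 × 10^-33 / 108, so s = 1.31 × 10^-7 M

s = 1.31 × 10^-7 M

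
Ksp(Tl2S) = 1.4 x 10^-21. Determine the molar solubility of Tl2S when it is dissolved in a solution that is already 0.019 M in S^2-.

Tl2S(s) ⇌ 2 Tl^+ + S^2-
Ksp = [Tl^+]^2[S^2-]
Let s be the molar solubility in this solution. [Tl^+] = 2s, [S^2-] = 0.019 + s ≈ 0.019 (since the S^2- already present dominates).
Ksp ≈ (2s)^2 × 0.019
s = 1.4 x 10^-10 M
Check: s = 1.4 × 10^-10 ≪ 0.019, so the approximation is valid.

1.4 × 10^-10 M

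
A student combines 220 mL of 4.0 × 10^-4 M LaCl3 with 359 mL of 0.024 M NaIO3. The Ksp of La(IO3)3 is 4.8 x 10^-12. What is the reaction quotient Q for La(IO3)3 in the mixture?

Total volume = 220 + 359 = 579 mL.
[La^3+] = 4.0 × 10^-4 × (220/579) = 1.52 × 10^-4 M
[IO3^-] = 2.4 x 10^-2 × (359/579) = 1.49 × 10^-2 M
La(IO3)3(s) ⇌ La^3+ + 3 IO3^-, so Q = [La^3+][IO3^-]^3
Q = (1.52 x 10^-4)(1.49 × 10^-2)^3 = 5.0 × 10^-10
Q > Ksp, so La(IO3)3 will precipitate.

Q = 5.0 × 10^-10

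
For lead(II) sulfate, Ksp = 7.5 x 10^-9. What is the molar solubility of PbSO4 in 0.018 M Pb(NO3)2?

4.2e-7 M

PbSO4(s) ⇌ Pb^2+ + SO4^2-
Ksp = [Pb^2+][SO4^2-]
Let s be the molar solubility in this solution. [Pb^2+] = 0.018 + s ≈ 0.018, [SO4^2-] = s (common-ion effect: Pb^2+ is already 0.018 M).
Ksp ≈ 0.018 × s
s = 4.2 x 10^-7 M
Check: s = 4.2 × 10^-7 ≪ 0.018, so the approximation is valid.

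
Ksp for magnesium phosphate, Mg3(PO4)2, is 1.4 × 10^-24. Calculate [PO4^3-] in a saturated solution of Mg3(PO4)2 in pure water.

Mg3(PO4)2(s) ⇌ 3 Mg^2+(aq) + 2 PO4^3-(aq)
Ksp = [Mg^2+]^3[PO4^3-]^2
Let s = molar solubility. Then [Mg^2+] = 3s and [PO4^3-] = 2s.
Ksp = (3s)^3(2s)^2 = 108s^5
s^5 = 1.4 × 10^-24 / 108, so s = 6.65 × 10^-6 M
[PO4^3-] = 2s = 1.3 × 10^-5 M

1.3 × 10^-5 M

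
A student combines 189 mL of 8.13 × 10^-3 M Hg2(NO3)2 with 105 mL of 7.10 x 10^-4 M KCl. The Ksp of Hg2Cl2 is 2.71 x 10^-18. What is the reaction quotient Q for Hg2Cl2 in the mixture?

Total volume = 189 + 105 = 294 mL.
[Hg2^2+] = 8.13 x 10^-3 × (189/294) = 5.226 × 10^-3 M
[Cl^-] = 7.10 x 10^-4 × (105/294) = 2.536 × 10^-4 M
Hg2Cl2(s) <=> Hg2^2+(aq) + 2 Cl^-(aq), so Q = [Hg2^2+][Cl^-]^2
Q = (5.226 × 10^-3)(2.536 × 10^-4)^2 = 3.36 × 10^-10
Q > Ksp, so Hg2Cl2 will precipitate.

Q ≈ 3.36 × 10^-10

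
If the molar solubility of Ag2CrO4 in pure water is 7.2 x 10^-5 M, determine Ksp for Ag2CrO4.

Ksp = 1.5 × 10^-12

Ag2CrO4(s) ⇌ 2 Ag^+(aq) + CrO4^2-(aq)
For each mole of Ag2CrO4 that dissolves: [Ag^+] = 2s, [CrO4^2-] = s.
Ksp = [Ag^+]^2[CrO4^2-]
So Ksp = (2s)^2 × s = 4s^3
Ksp = 4 × (7.2 × 10^-5)^3 = 1.5 × 10^-12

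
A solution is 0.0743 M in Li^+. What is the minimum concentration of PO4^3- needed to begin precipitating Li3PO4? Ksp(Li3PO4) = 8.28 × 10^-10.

Li3PO4(s) <=> 3 Li^+(aq) + PO4^3-(aq)
Ksp = [Li^+]^3[PO4^3-]
Precipitation begins when Q = Ksp. With [Li^+] = 0.0743 M:
8.28 × 10^-10 = (0.0743)^3 × [PO4^3-]
[PO4^3-] = (8.28 × 10^-10 / 4.102 × 10^-4) = 2.02 × 10^-6 M

2.02 × 10^-6 M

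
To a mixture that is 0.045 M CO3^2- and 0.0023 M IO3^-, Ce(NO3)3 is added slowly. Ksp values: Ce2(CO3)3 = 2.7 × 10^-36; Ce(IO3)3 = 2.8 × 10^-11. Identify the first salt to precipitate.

Ce2(CO3)3

Each salt begins to precipitate when Q = Ksp, i.e. when [Ce^3+] reaches its threshold.
For Ce2(CO3)3: 2.7 × 10^-36 = (0.045)^3 × [Ce^3+]^2  ⇒  [Ce^3+] = 1.7 x 10^-16 M.
For Ce(IO3)3: 2.8 × 10^-11 = (0.0023)^3 × [Ce^3+]  ⇒  [Ce^3+] = 2.3 × 10^-3 M.
The salt with the lower threshold [Ce^3+] precipitates first: Ce2(CO3)3.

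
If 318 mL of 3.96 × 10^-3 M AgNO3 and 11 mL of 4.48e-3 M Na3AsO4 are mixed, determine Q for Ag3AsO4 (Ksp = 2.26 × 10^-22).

Q = 8.40 × 10^-12

Total volume = 318 + 11 = 329 mL.
[Ag^+] = 3.96 × 10^-3 × (318/329) = 3.828 × 10^-3 M
[AsO4^3-] = 4.48 × 10^-3 × (11/329) = 1.498 x 10^-4 M
Ag3AsO4(s) ⇌ 3 Ag^+(aq) + AsO4^3-(aq), so Q = [Ag^+]^3[AsO4^3-]
Q = (3.828 x 10^-3)^3(1.498 × 10^-4) = 8.40 × 10^-12
Q > Ksp, so Ag3AsO4 will precipitate.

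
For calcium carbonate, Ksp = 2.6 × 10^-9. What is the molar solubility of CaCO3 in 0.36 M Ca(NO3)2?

s = 7.2 × 10^-9 M

CaCO3(s) <=> Ca^2+(aq) + CO3^2-(aq)
Ksp = [Ca^2+][CO3^2-]
If s mol/L dissolves here, [Ca^2+] = 0.36 + s ≈ 0.36, [CO3^2-] = s (Ksp is small, so little additional dissolves).
Ksp ≈ 0.36 × s
s = 7.2 x 10^-9 M
Check: s = 7.2 × 10^-9 ≪ 0.36, so the approximation is valid.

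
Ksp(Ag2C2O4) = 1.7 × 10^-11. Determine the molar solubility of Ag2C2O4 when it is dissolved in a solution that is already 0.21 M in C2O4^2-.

s = 4.5e-6 M

Ag2C2O4(s) ⇌ 2 Ag^+ + C2O4^2-
Ksp = [Ag^+]^2[C2O4^2-]
Let s be the molar solubility in this solution. [Ag^+] = 2s, [C2O4^2-] = 0.21 + s ≈ 0.21 (common-ion effect: C2O4^2- is already 0.21 M).
Ksp ≈ (2s)^2 × 0.21
s = 4.5 × 10^-6 M
Check: s = 4.5 × 10^-6 ≪ 0.21, so the approximation is valid.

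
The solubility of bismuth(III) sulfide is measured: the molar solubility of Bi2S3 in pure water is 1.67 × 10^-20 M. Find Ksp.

Bi2S3(s) ⇌ 2 Bi^3+ + 3 S^2-
If s mol/L of Bi2S3 dissolves, [Bi^3+] = 2s and [S^2-] = 3s.
Ksp = [Bi^3+]^2[S^2-]^3
Substituting: Ksp = (2s)^2(3s)^3 = 108s^5
With s = 1.67 x 10^-20: Ksp = 1.40 x 10^-97

Ksp ≈ 1.40 × 10^-97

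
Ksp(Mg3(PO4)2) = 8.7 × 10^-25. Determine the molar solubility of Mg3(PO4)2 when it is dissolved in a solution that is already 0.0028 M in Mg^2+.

s ≈ 3.1 × 10^-9 M

Mg3(PO4)2(s) <=> 3 Mg^2+ + 2 PO4^3-
Ksp = [Mg^2+]^3[PO4^3-]^2
Let s = moles of Mg3(PO4)2 that dissolve per litre. [Mg^2+] = 0.0028 + 3s ≈ 0.0028, [PO4^3-] = 2s (Ksp is small, so little additional dissolves).
Ksp ≈ (0.0028)^3 × (2s)^2
s = 3.1 × 10^-9 M
Check: 3s = 9.4 x 10^-9 ≪ 0.0028, so the approximation is valid.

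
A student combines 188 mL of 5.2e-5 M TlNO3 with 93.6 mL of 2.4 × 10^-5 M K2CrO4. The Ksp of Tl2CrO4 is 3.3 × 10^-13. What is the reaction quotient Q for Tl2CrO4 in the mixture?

Q = 9.6 × 10^-15

Total volume = 188 + 93.6 = 281.6 mL.
[Tl^+] = 5.2 × 10^-5 × (188/281.6) = 3.47 × 10^-5 M
[CrO4^2-] = 2.4 x 10^-5 × (93.6/281.6) = 7.98 × 10^-6 M
Tl2CrO4(s) ⇌ 2 Tl^+(aq) + CrO4^2-(aq), so Q = [Tl^+]^2[CrO4^2-]
Q = (3.47 × 10^-5)^2(7.98 × 10^-6) = 9.6 x 10^-15
Q < Ksp, so no precipitate of Tl2CrO4 forms.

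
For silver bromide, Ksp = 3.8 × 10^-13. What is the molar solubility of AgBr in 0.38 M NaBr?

AgBr(s) ⇌ Ag^+(aq) + Br^-(aq)
Ksp = [Ag^+][Br^-]
Let s be the molar solubility in this solution. [Ag^+] = s, [Br^-] = 0.38 + s ≈ 0.38 (common-ion effect: Br^- is already 0.38 M).
Ksp ≈ s × 0.38
s = 1.0 x 10^-12 M
Check: s = 1.0 x 10^-12 ≪ 0.38, so the approximation is valid.

1.0e-12 M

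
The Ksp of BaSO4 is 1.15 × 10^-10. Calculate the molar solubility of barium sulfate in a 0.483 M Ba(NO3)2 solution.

s = 2.38 x 10^-10 M

BaSO4(s) ⇌ Ba^2+ + SO4^2-
Ksp = [Ba^2+][SO4^2-]
If s mol/L dissolves here, [Ba^2+] = 0.483 + s ≈ 0.483, [SO4^2-] = s (common-ion effect: Ba^2+ is already 0.483 M).
Ksp ≈ 0.483 × s
s = 2.38 × 10^-10 M
Check: s = 2.4 × 10^-10 ≪ 0.483, so the approximation is valid.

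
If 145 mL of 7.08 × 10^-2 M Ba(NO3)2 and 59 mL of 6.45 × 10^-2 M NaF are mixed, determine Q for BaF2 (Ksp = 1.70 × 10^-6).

Total volume = 145 + 59 = 204 mL.
[Ba^2+] = 7.08 x 10^-2 × (145/204) = 5.032 × 10^-2 M
[F^-] = 6.45 × 10^-2 × (59/204) = 1.865 × 10^-2 M
BaF2(s) ⇌ Ba^2+(aq) + 2 F^-(aq), so Q = [Ba^2+][F^-]^2
Q = (5.032 × 10^-2)(1.865 x 10^-2)^2 = 1.75 × 10^-5
Q > Ksp, so BaF2 will precipitate.

Q ≈ 1.75e-5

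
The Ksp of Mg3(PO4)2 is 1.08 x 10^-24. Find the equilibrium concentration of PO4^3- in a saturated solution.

Mg3(PO4)2(s) ⇌ 3 Mg^2+ + 2 PO4^3-
Ksp = [Mg^2+]^3[PO4^3-]^2
For each mole of Mg3(PO4)2 that dissolves: [Mg^2+] = 3s, [PO4^3-] = 2s.
Ksp = (3s)^3(2s)^2 = 108s^5
s^5 = 1.08 x 10^-24 / 108, so s = 6.310 x 10^-6 M
[PO4^3-] = 2s = 1.26 x 10^-5 M

1.26 × 10^-5 M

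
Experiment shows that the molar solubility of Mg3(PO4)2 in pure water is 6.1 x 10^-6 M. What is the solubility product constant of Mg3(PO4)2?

Mg3(PO4)2(s) <=> 3 Mg^2+ + 2 PO4^3-
If s mol/L of Mg3(PO4)2 dissolves, [Mg^2+] = 3s and [PO4^3-] = 2s.
Ksp = [Mg^2+]^3[PO4^3-]^2
Substituting: Ksp = (3s)^3(2s)^2 = 108s^5
With s = 6.1 × 10^-6: Ksp = 9.1 x 10^-25

9.1 × 10^-25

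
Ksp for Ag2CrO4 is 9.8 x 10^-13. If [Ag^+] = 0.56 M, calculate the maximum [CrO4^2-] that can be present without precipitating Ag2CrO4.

[CrO4^2-] ≈ 3.1e-12 M

Ag2CrO4(s) ⇌ 2 Ag^+(aq) + CrO4^2-(aq)
Ksp = [Ag^+]^2[CrO4^2-]
Precipitation begins when Q = Ksp. With [Ag^+] = 0.56 M:
9.8 x 10^-13 = (0.56)^2 × [CrO4^2-]
[CrO4^2-] = (9.8 x 10^-13 / 3.14 x 10^-1) = 3.1 x 10^-12 M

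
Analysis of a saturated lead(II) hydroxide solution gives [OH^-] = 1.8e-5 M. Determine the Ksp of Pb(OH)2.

Pb(OH)2(s) ⇌ Pb^2+ + 2 OH^-
Stoichiometry gives [Pb^2+] = (1/2)[OH^-] = 9.00 × 10^-6 M.
Ksp = [Pb^2+][OH^-]^2
Ksp = 9.00 x 10^-6 × (1.8 × 10^-5)^2 = 2.9 × 10^-15

Ksp ≈ 2.9 x 10^-15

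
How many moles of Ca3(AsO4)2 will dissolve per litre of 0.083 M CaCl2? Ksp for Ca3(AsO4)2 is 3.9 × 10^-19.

Ca3(AsO4)2(s) <=> 3 Ca^2+(aq) + 2 AsO4^3-(aq)
Ksp = [Ca^2+]^3[AsO4^3-]^2
Let s be the molar solubility in this solution. [Ca^2+] = 0.083 + 3s ≈ 0.083, [AsO4^3-] = 2s (since Ca^2+ from CaCl2 dominates).
Ksp ≈ (0.083)^3 × (2s)^2
s = 1.3 × 10^-8 M
Check: 3s = 3.9 x 10^-8 ≪ 0.083, so the approximation is valid.

1.3 x 10^-8 M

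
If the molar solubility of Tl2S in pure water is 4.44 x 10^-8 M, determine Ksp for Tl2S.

Tl2S(s) ⇌ 2 Tl^+ + S^2-
With molar solubility s: [Tl^+] = 2s, [S^2-] = s.
Ksp = [Tl^+]^2[S^2-]
Ksp = (2s)^2s = 4s^3
With s = 4.44 × 10^-8: Ksp = 3.50 x 10^-22

Ksp ≈ 3.50 x 10^-22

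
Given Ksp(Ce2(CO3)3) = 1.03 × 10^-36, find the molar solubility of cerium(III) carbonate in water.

s ≈ 2.49e-8 M

Ce2(CO3)3(s) ⇌ 2 Ce^3+ + 3 CO3^2-
Ksp = [Ce^3+]^2[CO3^2-]^3
With molar solubility s: [Ce^3+] = 2s, [CO3^2-] = 3s.
So Ksp = (2s)^2 × (3s)^3 = 108s^5
s^5 = 1.03 × 10^-36 / 108, so s = 2.49 x 10^-8 M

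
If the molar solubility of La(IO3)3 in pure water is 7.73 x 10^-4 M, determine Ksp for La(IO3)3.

La(IO3)3(s) ⇌ La^3+(aq) + 3 IO3^-(aq)
If s mol/L of La(IO3)3 dissolves, [La^3+] = s and [IO3^-] = 3s.
Ksp = [La^3+][IO3^-]^3
Ksp = s(3s)^3 = 27s^4
With s = 7.73 × 10^-4: Ksp = 9.64 × 10^-12

Ksp = 9.64 × 10^-12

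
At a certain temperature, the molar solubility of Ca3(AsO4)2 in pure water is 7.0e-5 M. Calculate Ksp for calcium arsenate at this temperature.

Ca3(AsO4)2(s) ⇌ 3 Ca^2+(aq) + 2 AsO4^3-(aq)
With molar solubility s: [Ca^2+] = 3s, [AsO4^3-] = 2s.
Ksp = [Ca^2+]^3[AsO4^3-]^2
Substituting: Ksp = (3s)^3(2s)^2 = 108s^5
Ksp = 108 × (7.0 × 10^-5)^5 = 1.8 × 10^-19

Ksp = 1.8 x 10^-19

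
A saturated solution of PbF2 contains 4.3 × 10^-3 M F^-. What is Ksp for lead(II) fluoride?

PbF2(s) <=> Pb^2+ + 2 F^-
Stoichiometry gives [Pb^2+] = (1/2)[F^-] = 2.15 × 10^-3 M.
Ksp = [Pb^2+][F^-]^2
Ksp = 2.15 x 10^-3 × (4.3 x 10^-3)^2 = 4.0 × 10^-8

Ksp ≈ 4.0e-8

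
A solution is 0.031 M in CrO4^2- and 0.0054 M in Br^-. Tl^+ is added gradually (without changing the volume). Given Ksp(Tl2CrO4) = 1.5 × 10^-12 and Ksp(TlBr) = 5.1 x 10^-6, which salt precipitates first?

Each salt begins to precipitate when Q = Ksp, i.e. when [Tl^+] reaches its threshold.
For Tl2CrO4: 1.5 × 10^-12 = 0.031 × [Tl^+]^2  ⇒  [Tl^+] = 7.0 × 10^-6 M.
For TlBr: 5.1 x 10^-6 = 0.0054 × [Tl^+]  ⇒  [Tl^+] = 9.4 × 10^-4 M.
The salt with the lower threshold [Tl^+] precipitates first: Tl2CrO4.

Tl2CrO4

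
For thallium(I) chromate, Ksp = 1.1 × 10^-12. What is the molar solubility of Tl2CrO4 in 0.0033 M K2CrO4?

s ≈ 9.1 × 10^-6 M

Tl2CrO4(s) ⇌ 2 Tl^+(aq) + CrO4^2-(aq)
Ksp = [Tl^+]^2[CrO4^2-]
Let s be the molar solubility in this solution. [Tl^+] = 2s, [CrO4^2-] = 0.0033 + s ≈ 0.0033 (common-ion effect: CrO4^2- is already 0.0033 M).
Ksp ≈ (2s)^2 × 0.0033
s = 9.1 × 10^-6 M
Check: s = 9.1 x 10^-6 ≪ 0.0033, so the approximation is valid.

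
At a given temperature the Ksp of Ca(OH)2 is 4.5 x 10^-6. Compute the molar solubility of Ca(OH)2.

Ca(OH)2(s) ⇌ Ca^2+ + 2 OH^-
Ksp = [Ca^2+][OH^-]^2
If s mol/L of Ca(OH)2 dissolves, [Ca^2+] = s and [OH^-] = 2s.
So Ksp = s × (2s)^2 = 4s^3
s = (4.5 x 10^-6 / 4)^(1/3) = 1.0 × 10^-2 M

s ≈ 0.010 M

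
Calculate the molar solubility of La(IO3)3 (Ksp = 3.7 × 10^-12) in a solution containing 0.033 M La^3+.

1.6e-4 M

La(IO3)3(s) <=> La^3+(aq) + 3 IO3^-(aq)
Ksp = [La^3+][IO3^-]^3
Let s = moles of La(IO3)3 that dissolve per litre. [La^3+] = 0.033 + s ≈ 0.033, [IO3^-] = 3s (since the La^3+ already present dominates).
Ksp ≈ 0.033 × (3s)^3
s = 1.6 x 10^-4 M
Check: s = 1.6 x 10^-4 ≪ 0.033, so the approximation is valid.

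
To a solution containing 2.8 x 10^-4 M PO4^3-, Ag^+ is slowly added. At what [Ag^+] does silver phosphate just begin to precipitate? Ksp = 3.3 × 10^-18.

Ag3PO4(s) ⇌ 3 Ag^+ + PO4^3-
Ksp = [Ag^+]^3[PO4^3-]
Precipitation begins when Q = Ksp. With [PO4^3-] = 2.8 x 10^-4 M:
3.3 × 10^-18 = (2.8 x 10^-4) × [Ag^+]^3
[Ag^+] = (3.3 × 10^-18 / 2.8 × 10^-4)^(1/3) = 2.3 x 10^-5 M

[Ag^+] ≈ 2.3 × 10^-5 M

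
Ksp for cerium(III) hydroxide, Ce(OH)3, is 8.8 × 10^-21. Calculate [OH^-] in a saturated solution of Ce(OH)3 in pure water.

Ce(OH)3(s) <=> Ce^3+(aq) + 3 OH^-(aq)
Ksp = [Ce^3+][OH^-]^3
If s mol/L of Ce(OH)3 dissolves, [Ce^3+] = s and [OH^-] = 3s.
So Ksp = s × (3s)^3 = 27s^4
Solving, s = (8.8 × 10^-21/27)^(1/4) = 4.25 x 10^-6 M
[OH^-] = 3s = 1.3 × 10^-5 M

[OH^-] = 1.3e-5 M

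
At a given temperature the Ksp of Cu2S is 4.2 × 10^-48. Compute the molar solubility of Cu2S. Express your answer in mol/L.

s ≈ 1.0e-16 M

Cu2S(s) ⇌ 2 Cu^+ + S^2-
Ksp = [Cu^+]^2[S^2-]
With molar solubility s: [Cu^+] = 2s, [S^2-] = s.
So Ksp = (2s)^2 × s = 4s^3
s = (4.2 × 10^-48 / 4)^(1/3) = 1.0 x 10^-16 M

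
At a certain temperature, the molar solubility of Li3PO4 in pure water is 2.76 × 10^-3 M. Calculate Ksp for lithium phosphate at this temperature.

Li3PO4(s) ⇌ 3 Li^+(aq) + PO4^3-(aq)
Let s = molar solubility. Then [Li^+] = 3s and [PO4^3-] = s.
Ksp = [Li^+]^3[PO4^3-]
Ksp = (3s)^3s = 27s^4
With s = 2.76 × 10^-3: Ksp = 1.57 × 10^-9

1.57e-9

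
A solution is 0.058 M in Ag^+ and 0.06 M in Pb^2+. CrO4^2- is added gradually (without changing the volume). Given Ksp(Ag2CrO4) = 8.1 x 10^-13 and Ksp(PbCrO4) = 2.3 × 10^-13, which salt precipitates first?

Precipitation of each salt starts when its ion product equals its Ksp.
For Ag2CrO4: 8.1 x 10^-13 = (0.058)^2 × [CrO4^2-]  ⇒  [CrO4^2-] = 2.4 x 10^-10 M.
For PbCrO4: 2.3 × 10^-13 = 0.06 × [CrO4^2-]  ⇒  [CrO4^2-] = 3.8 × 10^-12 M.
The salt with the lower threshold [CrO4^2-] precipitates first: PbCrO4.

PbCrO4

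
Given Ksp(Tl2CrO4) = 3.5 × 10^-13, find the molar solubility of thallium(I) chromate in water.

s = 4.4e-5 M

Tl2CrO4(s) ⇌ 2 Tl^+ + CrO4^2-
Ksp = [Tl^+]^2[CrO4^2-]
If s mol/L of Tl2CrO4 dissolves, [Tl^+] = 2s and [CrO4^2-] = s.
Substituting: Ksp = (2s)^2s = 4s^3
Solving, s = (3.5 × 10^-13/4)^(1/3) = 4.4 × 10^-5 M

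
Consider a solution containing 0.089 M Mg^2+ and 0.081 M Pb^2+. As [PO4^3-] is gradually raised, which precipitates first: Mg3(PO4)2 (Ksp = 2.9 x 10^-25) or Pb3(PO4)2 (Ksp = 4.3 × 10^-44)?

Precipitation of each salt starts when its ion product equals its Ksp.
For Mg3(PO4)2: 2.9 x 10^-25 = (0.089)^3 × [PO4^3-]^2  ⇒  [PO4^3-] = 2.0 × 10^-11 M.
For Pb3(PO4)2: 4.3 × 10^-44 = (0.081)^3 × [PO4^3-]^2  ⇒  [PO4^3-] = 9.0 x 10^-21 M.
The salt with the lower threshold [PO4^3-] precipitates first: Pb3(PO4)2.

Pb3(PO4)2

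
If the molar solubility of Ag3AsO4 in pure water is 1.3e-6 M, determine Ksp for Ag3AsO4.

Ksp ≈ 7.7 × 10^-23

Ag3AsO4(s) ⇌ 3 Ag^+ + AsO4^3-
With molar solubility s: [Ag^+] = 3s, [AsO4^3-] = s.
Ksp = [Ag^+]^3[AsO4^3-]
Substituting: Ksp = (3s)^3s = 27s^4
With s = 1.3 x 10^-6: Ksp = 7.7 x 10^-23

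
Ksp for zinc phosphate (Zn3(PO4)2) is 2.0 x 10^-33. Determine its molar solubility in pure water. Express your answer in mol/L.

Zn3(PO4)2(s) ⇌ 3 Zn^2+(aq) + 2 PO4^3-(aq)
Ksp = [Zn^2+]^3[PO4^3-]^2
Let s = molar solubility. Then [Zn^2+] = 3s and [PO4^3-] = 2s.
Substituting: Ksp = (3s)^3(2s)^2 = 108s^5
s^5 = 2.0 x 10^-33 / 108, so s = 1.1 x 10^-7 M

s ≈ 1.1e-7 M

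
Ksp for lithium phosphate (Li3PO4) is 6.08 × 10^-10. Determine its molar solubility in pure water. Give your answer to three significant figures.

2.18e-3 M

Li3PO4(s) ⇌ 3 Li^+(aq) + PO4^3-(aq)
Ksp = [Li^+]^3[PO4^3-]
With molar solubility s: [Li^+] = 3s, [PO4^3-] = s.
Substituting: Ksp = (3s)^3s = 27s^4
s^4 = 6.08 × 10^-10 / 27, so s = 2.18 x 10^-3 M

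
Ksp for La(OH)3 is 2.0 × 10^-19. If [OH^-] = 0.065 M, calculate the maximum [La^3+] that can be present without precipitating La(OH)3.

La(OH)3(s) <=> La^3+ + 3 OH^-
Ksp = [La^3+][OH^-]^3
Precipitation begins when Q = Ksp. With [OH^-] = 0.065 M:
2.0 × 10^-19 = (0.065)^3 × [La^3+]
[La^3+] = (2.0 × 10^-19 / 2.75 x 10^-4) = 7.3 x 10^-16 M

[La^3+] ≈ 7.3e-16 M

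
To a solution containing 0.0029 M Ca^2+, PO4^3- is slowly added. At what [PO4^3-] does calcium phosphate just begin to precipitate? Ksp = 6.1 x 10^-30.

Ca3(PO4)2(s) <=> 3 Ca^2+ + 2 PO4^3-
Ksp = [Ca^2+]^3[PO4^3-]^2
Precipitation begins when Q = Ksp. With [Ca^2+] = 0.0029 M:
6.1 x 10^-30 = (0.0029)^3 × [PO4^3-]^2
[PO4^3-] = (6.1 x 10^-30 / 2.44 × 10^-8)^(1/2) = 1.6 × 10^-11 M

[PO4^3-] ≈ 1.6 × 10^-11 M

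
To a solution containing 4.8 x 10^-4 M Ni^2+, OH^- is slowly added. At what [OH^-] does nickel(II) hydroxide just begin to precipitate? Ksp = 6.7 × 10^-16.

Ni(OH)2(s) ⇌ Ni^2+(aq) + 2 OH^-(aq)
Ksp = [Ni^2+][OH^-]^2
Precipitation begins when Q = Ksp. With [Ni^2+] = 4.8 x 10^-4 M:
6.7 × 10^-16 = (4.8 x 10^-4) × [OH^-]^2
[OH^-] = (6.7 × 10^-16 / 4.8 x 10^-4)^(1/2) = 1.2 × 10^-6 M

[OH^-] = 1.2e-6 M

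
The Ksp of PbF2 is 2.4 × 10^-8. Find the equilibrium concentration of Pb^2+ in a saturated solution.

PbF2(s) ⇌ Pb^2+(aq) + 2 F^-(aq)
Ksp = [Pb^2+][F^-]^2
With molar solubility s: [Pb^2+] = s, [F^-] = 2s.
So Ksp = s × (2s)^2 = 4s^3
s = (2.4 × 10^-8 / 4)^(1/3) = 1.82 × 10^-3 M
[Pb^2+] = s = 1.8 × 10^-3 M

1.8 x 10^-3 M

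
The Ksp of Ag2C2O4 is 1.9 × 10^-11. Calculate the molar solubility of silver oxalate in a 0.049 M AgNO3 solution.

Ag2C2O4(s) <=> 2 Ag^+ + C2O4^2-
Ksp = [Ag^+]^2[C2O4^2-]
Let s = moles of Ag2C2O4 that dissolve per litre. [Ag^+] = 0.049 + 2s ≈ 0.049, [C2O4^2-] = s (common-ion effect: Ag^+ is already 0.049 M).
Ksp ≈ (0.049)^2 × s
s = 7.9 x 10^-9 M
Check: 2s = 1.6 × 10^-8 ≪ 0.049, so the approximation is valid.

s ≈ 7.9 × 10^-9 M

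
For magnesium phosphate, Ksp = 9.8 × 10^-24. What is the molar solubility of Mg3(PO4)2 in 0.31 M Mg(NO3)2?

Mg3(PO4)2(s) ⇌ 3 Mg^2+(aq) + 2 PO4^3-(aq)
Ksp = [Mg^2+]^3[PO4^3-]^2
Let s = moles of Mg3(PO4)2 that dissolve per litre. [Mg^2+] = 0.31 + 3s ≈ 0.31, [PO4^3-] = 2s (Ksp is small, so little additional dissolves).
Ksp ≈ (0.31)^3 × (2s)^2
s = 9.1 × 10^-12 M
Check: 3s = 2.7 × 10^-11 ≪ 0.31, so the approximation is valid.

9.1 × 10^-12 M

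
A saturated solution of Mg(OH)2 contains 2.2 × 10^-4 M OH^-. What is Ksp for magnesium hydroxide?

Mg(OH)2(s) ⇌ Mg^2+ + 2 OH^-
Stoichiometry gives [Mg^2+] = (1/2)[OH^-] = 1.10 × 10^-4 M.
Ksp = [Mg^2+][OH^-]^2
Ksp = 1.10 × 10^-4 × (2.2 x 10^-4)^2 = 5.3 x 10^-12

Ksp ≈ 5.3e-12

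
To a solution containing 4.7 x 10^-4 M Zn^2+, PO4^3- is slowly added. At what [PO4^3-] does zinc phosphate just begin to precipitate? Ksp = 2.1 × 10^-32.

[PO4^3-] = 1.4e-11 M

Zn3(PO4)2(s) ⇌ 3 Zn^2+(aq) + 2 PO4^3-(aq)
Ksp = [Zn^2+]^3[PO4^3-]^2
Precipitation begins when Q = Ksp. With [Zn^2+] = 4.7 x 10^-4 M:
2.1 × 10^-32 = (4.7 x 10^-4)^3 × [PO4^3-]^2
[PO4^3-] = (2.1 × 10^-32 / 1.04 x 10^-10)^(1/2) = 1.4 × 10^-11 M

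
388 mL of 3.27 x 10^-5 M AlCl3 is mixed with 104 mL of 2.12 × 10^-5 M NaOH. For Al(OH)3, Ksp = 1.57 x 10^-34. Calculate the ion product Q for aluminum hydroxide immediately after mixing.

Q = 2.32e-21

Total volume = 388 + 104 = 492 mL.
[Al^3+] = 3.27 x 10^-5 × (388/492) = 2.579 × 10^-5 M
[OH^-] = 2.12 × 10^-5 × (104/492) = 4.481 x 10^-6 M
Al(OH)3(s) ⇌ Al^3+(aq) + 3 OH^-(aq), so Q = [Al^3+][OH^-]^3
Q = (2.579 × 10^-5)(4.481 × 10^-6)^3 = 2.32 × 10^-21
Q > Ksp, so Al(OH)3 will precipitate.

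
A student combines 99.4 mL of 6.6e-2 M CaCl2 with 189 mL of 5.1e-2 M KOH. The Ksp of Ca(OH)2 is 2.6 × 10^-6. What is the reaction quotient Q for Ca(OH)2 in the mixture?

Total volume = 99.4 + 189 = 288.4 mL.
[Ca^2+] = 6.6 × 10^-2 × (99.4/288.4) = 2.27 × 10^-2 M
[OH^-] = 5.1 × 10^-2 × (189/288.4) = 3.34 × 10^-2 M
Ca(OH)2(s) <=> Ca^2+(aq) + 2 OH^-(aq), so Q = [Ca^2+][OH^-]^2
Q = (2.27 × 10^-2)(3.34 × 10^-2)^2 = 2.5 × 10^-5
Q > Ksp, so Ca(OH)2 will precipitate.

Q = 2.5 × 10^-5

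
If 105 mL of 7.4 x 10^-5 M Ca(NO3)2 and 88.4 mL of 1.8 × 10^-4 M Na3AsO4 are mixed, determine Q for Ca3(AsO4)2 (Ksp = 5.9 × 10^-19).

Total volume = 105 + 88.4 = 193.4 mL.
[Ca^2+] = 7.4 × 10^-5 × (105/193.4) = 4.02 x 10^-5 M
[AsO4^3-] = 1.8 × 10^-4 × (88.4/193.4) = 8.23 × 10^-5 M
Ca3(AsO4)2(s) ⇌ 3 Ca^2+ + 2 AsO4^3-, so Q = [Ca^2+]^3[AsO4^3-]^2
Q = (4.02 × 10^-5)^3(8.23 × 10^-5)^2 = 4.4 × 10^-22
Q < Ksp, so no precipitate of Ca3(AsO4)2 forms.

4.4e-22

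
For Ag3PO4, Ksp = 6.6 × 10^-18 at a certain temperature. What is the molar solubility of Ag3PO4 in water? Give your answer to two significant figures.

s = 2.2e-5 M

Ag3PO4(s) <=> 3 Ag^+(aq) + PO4^3-(aq)
Ksp = [Ag^+]^3[PO4^3-]
With molar solubility s: [Ag^+] = 3s, [PO4^3-] = s.
So Ksp = (3s)^3 × s = 27s^4
Solving, s = (6.6 × 10^-18/27)^(1/4) = 2.2 × 10^-5 M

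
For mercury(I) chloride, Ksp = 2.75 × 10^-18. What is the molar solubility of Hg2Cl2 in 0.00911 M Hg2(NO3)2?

Hg2Cl2(s) ⇌ Hg2^2+(aq) + 2 Cl^-(aq)
Ksp = [Hg2^2+][Cl^-]^2
If s mol/L dissolves here, [Hg2^2+] = 0.00911 + s ≈ 0.00911, [Cl^-] = 2s (common-ion effect: Hg2^2+ is already 0.00911 M).
Ksp ≈ 0.00911 × (2s)^2
s = 8.69 × 10^-9 M
Check: s = 8.7 × 10^-9 ≪ 0.00911, so the approximation is valid.

s = 8.69 × 10^-9 M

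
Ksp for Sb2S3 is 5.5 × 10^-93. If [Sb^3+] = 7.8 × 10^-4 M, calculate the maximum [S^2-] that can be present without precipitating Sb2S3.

Sb2S3(s) ⇌ 2 Sb^3+ + 3 S^2-
Ksp = [Sb^3+]^2[S^2-]^3
Precipitation begins when Q = Ksp. With [Sb^3+] = 7.8 × 10^-4 M:
5.5 × 10^-93 = (7.8 × 10^-4)^2 × [S^2-]^3
[S^2-] = (5.5 × 10^-93 / 6.08 × 10^-7)^(1/3) = 2.1 x 10^-29 M

2.1 × 10^-29 M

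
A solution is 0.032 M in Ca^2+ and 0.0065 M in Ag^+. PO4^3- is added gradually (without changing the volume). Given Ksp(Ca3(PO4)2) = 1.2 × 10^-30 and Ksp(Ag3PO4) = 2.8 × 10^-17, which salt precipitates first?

Precipitation of each salt starts when its ion product equals its Ksp.
For Ca3(PO4)2: 1.2 × 10^-30 = (0.032)^3 × [PO4^3-]^2  ⇒  [PO4^3-] = 1.9 × 10^-13 M.
For Ag3PO4: 2.8 × 10^-17 = (0.0065)^3 × [PO4^3-]  ⇒  [PO4^3-] = 1.0 × 10^-10 M.
The salt with the lower threshold [PO4^3-] precipitates first: Ca3(PO4)2.

Ca3(PO4)2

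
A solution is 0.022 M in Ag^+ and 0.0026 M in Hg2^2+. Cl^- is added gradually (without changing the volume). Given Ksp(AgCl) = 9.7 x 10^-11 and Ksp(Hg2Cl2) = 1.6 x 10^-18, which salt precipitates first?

Precipitation of each salt starts when its ion product equals its Ksp.
For AgCl: 9.7 x 10^-11 = 0.022 × [Cl^-]  ⇒  [Cl^-] = 4.4 x 10^-9 M.
For Hg2Cl2: 1.6 x 10^-18 = 0.0026 × [Cl^-]^2  ⇒  [Cl^-] = 2.5 × 10^-8 M.
The salt with the lower threshold [Cl^-] precipitates first: AgCl.

AgCl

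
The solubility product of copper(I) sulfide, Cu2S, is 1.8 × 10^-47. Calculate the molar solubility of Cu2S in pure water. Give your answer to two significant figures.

s ≈ 1.7 × 10^-16 M

Cu2S(s) ⇌ 2 Cu^+(aq) + S^2-(aq)
Ksp = [Cu^+]^2[S^2-]
If s mol/L of Cu2S dissolves, [Cu^+] = 2s and [S^2-] = s.
So Ksp = (2s)^2 × s = 4s^3
s = (1.8 × 10^-47 / 4)^(1/3) = 1.7 x 10^-16 M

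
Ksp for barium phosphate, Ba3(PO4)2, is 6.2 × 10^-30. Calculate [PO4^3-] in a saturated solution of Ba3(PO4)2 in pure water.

Ba3(PO4)2(s) <=> 3 Ba^2+ + 2 PO4^3-
Ksp = [Ba^2+]^3[PO4^3-]^2
If s mol/L of Ba3(PO4)2 dissolves, [Ba^2+] = 3s and [PO4^3-] = 2s.
Ksp = (3s)^3(2s)^2 = 108s^5
s^5 = 6.2 × 10^-30 / 108, so s = 5.65 × 10^-7 M
[PO4^3-] = 2s = 1.1 × 10^-6 M

[PO4^3-] = 1.1 × 10^-6 M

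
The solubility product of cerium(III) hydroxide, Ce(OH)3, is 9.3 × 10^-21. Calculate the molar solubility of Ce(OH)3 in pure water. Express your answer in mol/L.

Ce(OH)3(s) ⇌ Ce^3+ + 3 OH^-
Ksp = [Ce^3+][OH^-]^3
If s mol/L of Ce(OH)3 dissolves, [Ce^3+] = s and [OH^-] = 3s.
Ksp = s(3s)^3 = 27s^4
s^4 = 9.3 × 10^-21 / 27, so s = 4.3 x 10^-6 M

4.3e-6 M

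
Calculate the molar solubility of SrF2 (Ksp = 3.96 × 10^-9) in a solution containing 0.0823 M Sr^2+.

1.10 × 10^-4 M

SrF2(s) <=> Sr^2+(aq) + 2 F^-(aq)
Ksp = [Sr^2+][F^-]^2
Let s = moles of SrF2 that dissolve per litre. [Sr^2+] = 0.0823 + s ≈ 0.0823, [F^-] = 2s (common-ion effect: Sr^2+ is already 0.0823 M).
Ksp ≈ 0.0823 × (2s)^2
s = 1.10 × 10^-4 M
Check: s = 1.1 × 10^-4 ≪ 0.0823, so the approximation is valid.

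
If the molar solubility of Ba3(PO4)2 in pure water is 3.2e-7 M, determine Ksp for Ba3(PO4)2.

3.6 x 10^-31

Ba3(PO4)2(s) ⇌ 3 Ba^2+ + 2 PO4^3-
Let s = molar solubility. Then [Ba^2+] = 3s and [PO4^3-] = 2s.
Ksp = [Ba^2+]^3[PO4^3-]^2
Ksp = (3s)^3(2s)^2 = 108s^5
With s = 3.2 × 10^-7: Ksp = 3.6 × 10^-31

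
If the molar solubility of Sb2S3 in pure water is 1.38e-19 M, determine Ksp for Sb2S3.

5.41 x 10^-93

Sb2S3(s) <=> 2 Sb^3+(aq) + 3 S^2-(aq)
Let s = molar solubility. Then [Sb^3+] = 2s and [S^2-] = 3s.
Ksp = [Sb^3+]^2[S^2-]^3
Ksp = (2s)^2(3s)^3 = 108s^5
With s = 1.38 x 10^-19: Ksp = 5.41 × 10^-93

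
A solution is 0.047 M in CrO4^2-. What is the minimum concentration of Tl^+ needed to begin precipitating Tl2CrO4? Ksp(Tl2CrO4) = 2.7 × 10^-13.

Tl2CrO4(s) ⇌ 2 Tl^+(aq) + CrO4^2-(aq)
Ksp = [Tl^+]^2[CrO4^2-]
Precipitation begins when Q = Ksp. With [CrO4^2-] = 0.047 M:
2.7 × 10^-13 = (0.047) × [Tl^+]^2
[Tl^+] = (2.7 × 10^-13 / 4.7 × 10^-2)^(1/2) = 2.4 x 10^-6 M

[Tl^+] = 2.4e-6 M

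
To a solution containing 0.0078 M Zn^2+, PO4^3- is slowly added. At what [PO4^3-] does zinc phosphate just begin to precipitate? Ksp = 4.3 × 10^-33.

[PO4^3-] ≈ 9.5 × 10^-14 M

Zn3(PO4)2(s) ⇌ 3 Zn^2+ + 2 PO4^3-
Ksp = [Zn^2+]^3[PO4^3-]^2
Precipitation begins when Q = Ksp. With [Zn^2+] = 0.0078 M:
4.3 × 10^-33 = (0.0078)^3 × [PO4^3-]^2
[PO4^3-] = (4.3 × 10^-33 / 4.75 × 10^-7)^(1/2) = 9.5 × 10^-14 M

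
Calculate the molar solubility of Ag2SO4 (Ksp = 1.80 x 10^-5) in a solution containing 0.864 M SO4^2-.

s ≈ 2.28e-3 M

Ag2SO4(s) ⇌ 2 Ag^+(aq) + SO4^2-(aq)
Ksp = [Ag^+]^2[SO4^2-]
Let s be the molar solubility in this solution. [Ag^+] = 2s, [SO4^2-] = 0.864 + s ≈ 0.864 (common-ion effect: SO4^2- is already 0.864 M).
Ksp ≈ (2s)^2 × 0.864
s = 2.28 x 10^-3 M
Check: s = 2.3 × 10^-3 ≪ 0.864, so the approximation is valid.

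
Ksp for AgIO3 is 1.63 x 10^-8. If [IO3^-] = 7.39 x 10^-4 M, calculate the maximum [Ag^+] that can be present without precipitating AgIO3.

AgIO3(s) <=> Ag^+ + IO3^-
Ksp = [Ag^+][IO3^-]
Precipitation begins when Q = Ksp. With [IO3^-] = 7.39 x 10^-4 M:
1.63 x 10^-8 = (7.39 x 10^-4) × [Ag^+]
[Ag^+] = (1.63 x 10^-8 / 7.39 × 10^-4) = 2.21 × 10^-5 M

[Ag^+] = 2.21 × 10^-5 M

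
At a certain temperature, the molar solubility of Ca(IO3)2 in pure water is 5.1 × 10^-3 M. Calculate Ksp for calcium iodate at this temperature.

Ksp = 5.3e-7

Ca(IO3)2(s) ⇌ Ca^2+(aq) + 2 IO3^-(aq)
If s mol/L of Ca(IO3)2 dissolves, [Ca^2+] = s and [IO3^-] = 2s.
Ksp = [Ca^2+][IO3^-]^2
Substituting: Ksp = s(2s)^2 = 4s^3
Ksp = 4 × (5.1 x 10^-3)^3 = 5.3 x 10^-7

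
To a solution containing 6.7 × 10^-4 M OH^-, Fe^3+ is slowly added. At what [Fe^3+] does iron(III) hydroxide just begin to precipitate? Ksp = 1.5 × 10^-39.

Fe(OH)3(s) ⇌ Fe^3+ + 3 OH^-
Ksp = [Fe^3+][OH^-]^3
Precipitation begins when Q = Ksp. With [OH^-] = 6.7 × 10^-4 M:
1.5 × 10^-39 = (6.7 × 10^-4)^3 × [Fe^3+]
[Fe^3+] = (1.5 × 10^-39 / 3.01 x 10^-10) = 5.0 × 10^-30 M

[Fe^3+] = 5.0e-30 M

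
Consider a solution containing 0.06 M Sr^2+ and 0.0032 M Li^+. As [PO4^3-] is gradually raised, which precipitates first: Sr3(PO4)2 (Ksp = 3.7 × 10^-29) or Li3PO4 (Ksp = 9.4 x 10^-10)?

Each salt begins to precipitate when Q = Ksp, i.e. when [PO4^3-] reaches its threshold.
For Sr3(PO4)2: 3.7 × 10^-29 = (0.06)^3 × [PO4^3-]^2  ⇒  [PO4^3-] = 4.1 × 10^-13 M.
For Li3PO4: 9.4 x 10^-10 = (0.0032)^3 × [PO4^3-]  ⇒  [PO4^3-] = 2.9 × 10^-2 M.
The salt with the lower threshold [PO4^3-] precipitates first: Sr3(PO4)2.

Sr3(PO4)2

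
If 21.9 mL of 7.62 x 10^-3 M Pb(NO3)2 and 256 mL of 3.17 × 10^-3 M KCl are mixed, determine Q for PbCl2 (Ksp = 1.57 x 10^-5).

5.12e-9

Total volume = 21.9 + 256 = 277.9 mL.
[Pb^2+] = 7.62 × 10^-3 × (21.9/277.9) = 6.005 × 10^-4 M
[Cl^-] = 3.17 x 10^-3 × (256/277.9) = 2.920 × 10^-3 M
PbCl2(s) ⇌ Pb^2+(aq) + 2 Cl^-(aq), so Q = [Pb^2+][Cl^-]^2
Q = (6.005 × 10^-4)(2.920 x 10^-3)^2 = 5.12 × 10^-9
Q < Ksp, so no precipitate of PbCl2 forms.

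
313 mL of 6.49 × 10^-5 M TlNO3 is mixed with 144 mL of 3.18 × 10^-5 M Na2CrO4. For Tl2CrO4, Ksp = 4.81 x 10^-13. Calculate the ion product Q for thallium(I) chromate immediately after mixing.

1.98 x 10^-14

Total volume = 313 + 144 = 457 mL.
[Tl^+] = 6.49 x 10^-5 × (313/457) = 4.445 × 10^-5 M
[CrO4^2-] = 3.18 × 10^-5 × (144/457) = 1.002 x 10^-5 M
Tl2CrO4(s) ⇌ 2 Tl^+ + CrO4^2-, so Q = [Tl^+]^2[CrO4^2-]
Q = (4.445 × 10^-5)^2(1.002 × 10^-5) = 1.98 x 10^-14
Q < Ksp, so no precipitate of Tl2CrO4 forms.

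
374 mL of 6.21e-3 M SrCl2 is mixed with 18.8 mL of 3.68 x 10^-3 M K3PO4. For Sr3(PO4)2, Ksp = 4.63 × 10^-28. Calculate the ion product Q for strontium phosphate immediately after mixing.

Q ≈ 6.41e-15

Total volume = 374 + 18.8 = 392.8 mL.
[Sr^2+] = 6.21 × 10^-3 × (374/392.8) = 5.913 x 10^-3 M
[PO4^3-] = 3.68 x 10^-3 × (18.8/392.8) = 1.761 x 10^-4 M
Sr3(PO4)2(s) <=> 3 Sr^2+ + 2 PO4^3-, so Q = [Sr^2+]^3[PO4^3-]^2
Q = (5.913 x 10^-3)^3(1.761 × 10^-4)^2 = 6.41 × 10^-15
Q > Ksp, so Sr3(PO4)2 will precipitate.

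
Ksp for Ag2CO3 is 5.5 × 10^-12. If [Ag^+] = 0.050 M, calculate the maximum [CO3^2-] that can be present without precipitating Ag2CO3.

2.2 × 10^-9 M

Ag2CO3(s) ⇌ 2 Ag^+ + CO3^2-
Ksp = [Ag^+]^2[CO3^2-]
Precipitation begins when Q = Ksp. With [Ag^+] = 0.050 M:
5.5 × 10^-12 = (0.050)^2 × [CO3^2-]
[CO3^2-] = (5.5 × 10^-12 / 2.50 x 10^-3) = 2.2 × 10^-9 M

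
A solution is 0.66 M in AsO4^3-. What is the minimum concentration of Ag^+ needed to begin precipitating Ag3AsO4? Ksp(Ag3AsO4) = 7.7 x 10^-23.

Ag3AsO4(s) ⇌ 3 Ag^+ + AsO4^3-
Ksp = [Ag^+]^3[AsO4^3-]
Precipitation begins when Q = Ksp. With [AsO4^3-] = 0.66 M:
7.7 x 10^-23 = (0.66) × [Ag^+]^3
[Ag^+] = (7.7 x 10^-23 / 6.6 × 10^-1)^(1/3) = 4.9 × 10^-8 M

[Ag^+] = 4.9 × 10^-8 M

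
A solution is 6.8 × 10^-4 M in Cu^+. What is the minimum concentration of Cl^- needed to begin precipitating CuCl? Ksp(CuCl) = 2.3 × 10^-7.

CuCl(s) <=> Cu^+ + Cl^-
Ksp = [Cu^+][Cl^-]
Precipitation begins when Q = Ksp. With [Cu^+] = 6.8 × 10^-4 M:
2.3 × 10^-7 = (6.8 × 10^-4) × [Cl^-]
[Cl^-] = (2.3 × 10^-7 / 6.8 x 10^-4) = 3.4 × 10^-4 M

3.4e-4 M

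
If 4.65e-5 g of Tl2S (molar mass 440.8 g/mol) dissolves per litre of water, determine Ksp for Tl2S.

Molar solubility s = (4.65 x 10^-5 g/L) / (440.8 g/mol) = 1.055 × 10^-7 M.
Tl2S(s) ⇌ 2 Tl^+(aq) + S^2-(aq)
For each mole of Tl2S that dissolves: [Tl^+] = 2s, [S^2-] = s.
Ksp = [Tl^+]^2[S^2-]
Ksp = (2s)^2s = 4s^3
With s = 1.055 × 10^-7: Ksp = 4.70 x 10^-21

Ksp = 4.70 × 10^-21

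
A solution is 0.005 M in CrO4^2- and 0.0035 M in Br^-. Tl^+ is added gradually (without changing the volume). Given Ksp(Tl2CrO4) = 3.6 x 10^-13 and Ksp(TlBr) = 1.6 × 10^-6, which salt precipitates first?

Tl2CrO4

Each salt begins to precipitate when Q = Ksp, i.e. when [Tl^+] reaches its threshold.
For Tl2CrO4: 3.6 x 10^-13 = 0.005 × [Tl^+]^2  ⇒  [Tl^+] = 8.5 x 10^-6 M.
For TlBr: 1.6 × 10^-6 = 0.0035 × [Tl^+]  ⇒  [Tl^+] = 4.6 x 10^-4 M.
The salt with the lower threshold [Tl^+] precipitates first: Tl2CrO4.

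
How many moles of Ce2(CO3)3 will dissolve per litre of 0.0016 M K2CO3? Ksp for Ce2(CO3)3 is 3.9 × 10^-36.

Ce2(CO3)3(s) ⇌ 2 Ce^3+ + 3 CO3^2-
Ksp = [Ce^3+]^2[CO3^2-]^3
Let s = moles of Ce2(CO3)3 that dissolve per litre. [Ce^3+] = 2s, [CO3^2-] = 0.0016 + 3s ≈ 0.0016 (common-ion effect: CO3^2- is already 0.0016 M).
Ksp ≈ (2s)^2 × (0.0016)^3
s = 1.5 x 10^-14 M
Check: 3s = 4.6 × 10^-14 ≪ 0.0016, so the approximation is valid.

s ≈ 1.5 × 10^-14 M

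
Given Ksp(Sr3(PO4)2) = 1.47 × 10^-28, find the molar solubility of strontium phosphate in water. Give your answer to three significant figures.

s = 1.06e-6 M

Sr3(PO4)2(s) ⇌ 3 Sr^2+ + 2 PO4^3-
Ksp = [Sr^2+]^3[PO4^3-]^2
For each mole of Sr3(PO4)2 that dissolves: [Sr^2+] = 3s, [PO4^3-] = 2s.
Ksp = (3s)^3(2s)^2 = 108s^5
s^5 = 1.47 × 10^-28 / 108, so s = 1.06 x 10^-6 M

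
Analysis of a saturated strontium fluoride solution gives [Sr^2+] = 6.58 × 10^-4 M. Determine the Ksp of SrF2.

Ksp = 1.14 × 10^-9

SrF2(s) ⇌ Sr^2+ + 2 F^-
Stoichiometry gives [F^-] = (2/1)[Sr^2+] = 1.316 × 10^-3 M.
Ksp = [Sr^2+][F^-]^2
Ksp = 6.58 x 10^-4 × (1.316 × 10^-3)^2 = 1.14 x 10^-9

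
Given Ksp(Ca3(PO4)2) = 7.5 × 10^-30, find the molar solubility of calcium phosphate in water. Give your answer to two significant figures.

5.9 x 10^-7 M

Ca3(PO4)2(s) ⇌ 3 Ca^2+(aq) + 2 PO4^3-(aq)
Ksp = [Ca^2+]^3[PO4^3-]^2
With molar solubility s: [Ca^2+] = 3s, [PO4^3-] = 2s.
Ksp = (3s)^3(2s)^2 = 108s^5
s = (7.5 × 10^-30 / 108)^(1/5) = 5.9 x 10^-7 M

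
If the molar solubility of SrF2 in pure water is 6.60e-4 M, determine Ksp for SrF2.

SrF2(s) ⇌ Sr^2+(aq) + 2 F^-(aq)
If s mol/L of SrF2 dissolves, [Sr^2+] = s and [F^-] = 2s.
Ksp = [Sr^2+][F^-]^2
Ksp = s(2s)^2 = 4s^3
Ksp = 4 × (6.60 × 10^-4)^3 = 1.15 × 10^-9

1.15 × 10^-9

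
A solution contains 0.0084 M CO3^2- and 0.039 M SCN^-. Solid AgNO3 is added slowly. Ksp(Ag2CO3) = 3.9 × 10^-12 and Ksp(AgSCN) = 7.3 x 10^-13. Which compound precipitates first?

Precipitation of each salt starts when its ion product equals its Ksp.
For Ag2CO3: 3.9 × 10^-12 = 0.0084 × [Ag^+]^2  ⇒  [Ag^+] = 2.2 × 10^-5 M.
For AgSCN: 7.3 x 10^-13 = 0.039 × [Ag^+]  ⇒  [Ag^+] = 1.9 × 10^-11 M.
The salt with the lower threshold [Ag^+] precipitates first: AgSCN.

AgSCN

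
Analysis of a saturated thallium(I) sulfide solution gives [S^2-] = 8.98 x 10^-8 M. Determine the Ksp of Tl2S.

Ksp = 2.90 × 10^-21

Tl2S(s) ⇌ 2 Tl^+(aq) + S^2-(aq)
Stoichiometry gives [Tl^+] = (2/1)[S^2-] = 1.796 x 10^-7 M.
Ksp = [Tl^+]^2[S^2-]
Ksp = (1.796 x 10^-7)^2 × 8.98 × 10^-8 = 2.90 x 10^-21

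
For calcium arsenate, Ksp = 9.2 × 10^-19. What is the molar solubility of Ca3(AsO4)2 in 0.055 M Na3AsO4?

Ca3(AsO4)2(s) ⇌ 3 Ca^2+(aq) + 2 AsO4^3-(aq)
Ksp = [Ca^2+]^3[AsO4^3-]^2
If s mol/L dissolves here, [Ca^2+] = 3s, [AsO4^3-] = 0.055 + 2s ≈ 0.055 (since AsO4^3- from Na3AsO4 dominates).
Ksp ≈ (3s)^3 × (0.055)^2
s = 2.2 x 10^-6 M
Check: 2s = 4.5 x 10^-6 ≪ 0.055, so the approximation is valid.

s ≈ 2.2e-6 M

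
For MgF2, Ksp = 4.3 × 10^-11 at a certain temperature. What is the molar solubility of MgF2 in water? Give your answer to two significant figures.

MgF2(s) ⇌ Mg^2+(aq) + 2 F^-(aq)
Ksp = [Mg^2+][F^-]^2
If s mol/L of MgF2 dissolves, [Mg^2+] = s and [F^-] = 2s.
Ksp = s(2s)^2 = 4s^3
s = (4.3 × 10^-11 / 4)^(1/3) = 2.2 × 10^-4 M

2.2 x 10^-4 M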